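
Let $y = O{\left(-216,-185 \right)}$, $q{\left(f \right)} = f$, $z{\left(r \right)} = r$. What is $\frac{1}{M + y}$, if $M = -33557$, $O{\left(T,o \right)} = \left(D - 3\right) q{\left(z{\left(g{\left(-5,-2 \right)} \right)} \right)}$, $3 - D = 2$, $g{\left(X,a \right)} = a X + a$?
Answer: $- \frac{1}{33573} \approx -2.9786 \cdot 10^{-5}$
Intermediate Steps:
$g{\left(X,a \right)} = a + X a$ ($g{\left(X,a \right)} = X a + a = a + X a$)
$D = 1$ ($D = 3 - 2 = 1$)
$O{\left(T,o \right)} = -16$ ($O{\left(T,o \right)} = \left(1 - 3\right) \left(- 2 \left(1 - 5\right)\right) = - 2 \left(\left(-2\right) \left(-4\right)\right) = \left(-2\right) 8 = -16$)
$y = -16$
$\frac{1}{M + y} = \frac{1}{-33557 - 16} = \frac{1}{-33573} = - \frac{1}{33573}$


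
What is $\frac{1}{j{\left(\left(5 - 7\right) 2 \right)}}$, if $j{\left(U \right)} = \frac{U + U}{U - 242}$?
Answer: $\frac{123}{4} \approx 30.75$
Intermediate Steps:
$j{\left(U \right)} = \frac{2 U}{-242 + U}$
$\frac{1}{j{\left(\left(5 - 7\right) 2 \right)}} = \frac{1}{2 \left(5 - 7\right) 2 \frac{1}{-242 + \left(5 - 7\right) 2}} = \frac{1}{2 \left(\left(-2\right) 2\right) \frac{1}{-242 - 4}} = \frac{1}{2 \left(-4\right) \frac{1}{-242 - 4}} = \frac{1}{2 \left(-4\right) \frac{1}{-246}} = \frac{1}{2 \left(-4\right) \left(- \frac{1}{246}\right)} = \frac{1}{\frac{4}{123}} = \frac{123}{4}$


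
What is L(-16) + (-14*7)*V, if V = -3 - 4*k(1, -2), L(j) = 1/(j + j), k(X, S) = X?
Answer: 21951/32 ≈ 685.97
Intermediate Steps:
L(j) = 1/(2*j)
V = -7 (V = -3 - 4*1 = -3 - 4 = -7)
L(-16) + (-14*7)*V = (½)/(-16) - 14*7*(-7) = (½)*(-1/16) - 98*(-7) = -1/32 + 686 = 21951/32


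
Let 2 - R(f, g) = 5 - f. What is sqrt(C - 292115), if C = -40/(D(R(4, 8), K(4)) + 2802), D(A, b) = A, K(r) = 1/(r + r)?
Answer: I*sqrt(2295091873155)/2803 ≈ 540.48*I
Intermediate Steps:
R(f, g) = -3 + f (R(f, g) = 2 - (5 - f) = 2 + (-5 + f) = -3 + f)
K(r) = 1/(2*r)
C = -40/2803 (C = -40/((-3 + 4) + 2802) = -40/(1 + 2802) = -40/2803 ≈ -0.014270)
sqrt(C - 292115) = sqrt(-40/2803 - 292115) = sqrt(-818798385/2803) = I*sqrt(2295091873155)/2803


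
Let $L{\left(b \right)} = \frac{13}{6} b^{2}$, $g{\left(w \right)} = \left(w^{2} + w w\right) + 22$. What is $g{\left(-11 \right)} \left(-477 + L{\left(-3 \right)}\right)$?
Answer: $-120780$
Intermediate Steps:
$g{\left(w \right)} = 22 + 2 w^{2}$ ($g{\left(w \right)} = \left(w^{2} + w^{2}\right) + 22 = 2 w^{2} + 22 = 22 + 2 w^{2}$)
$L{\left(b \right)} = \frac{13 b^{2}}{6}$ ($L{\left(b \right)} = 13 \cdot \frac{1}{6} b^{2} = \frac{13 b^{2}}{6}$)
$g{\left(-11 \right)} \left(-477 + L{\left(-3 \right)}\right) = \left(22 + 2 \left(-11\right)^{2}\right) \left(-477 + \frac{13 \left(-3\right)^{2}}{6}\right) = \left(22 + 2 \cdot 121\right) \left(-477 + \frac{13}{6} \cdot 9\right) = \left(22 + 242\right) \left(-477 + \frac{39}{2}\right) = 264 \left(- \frac{915}{2}\right) = -120780$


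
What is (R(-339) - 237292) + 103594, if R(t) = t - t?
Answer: -133698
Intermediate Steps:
R(t) = 0
(R(-339) - 237292) + 103594 = (0 - 237292) + 103594 = -237292 + 103594 = -133698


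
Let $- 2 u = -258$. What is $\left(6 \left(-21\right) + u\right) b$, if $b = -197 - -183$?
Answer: $-42$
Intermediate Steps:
$u = 129$ ($u = \left(- \frac{1}{2}\right) \left(-258\right) = 129$)
$b = -14$ ($b = -197 + 183 = -14$)
$\left(6 \left(-21\right) + u\right) b = \left(6 \left(-21\right) + 129\right) \left(-14\right) = \left(-126 + 129\right) \left(-14\right) = 3 \left(-14\right) = -42$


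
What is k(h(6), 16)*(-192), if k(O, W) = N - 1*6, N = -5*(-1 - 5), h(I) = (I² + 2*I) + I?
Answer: -4608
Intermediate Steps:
h(I) = I² + 3*I
N = 30 (N = -5*(-6) = 30)
k(O, W) = 24 (k(O, W) = 30 - 1*6 = 30 - 6 = 24)
k(h(6), 16)*(-192) = 24*(-192) = -4608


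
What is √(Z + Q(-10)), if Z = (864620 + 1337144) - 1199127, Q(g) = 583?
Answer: 2*√250805 ≈ 1001.6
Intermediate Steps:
Z = 1002637 (Z = 2201764 - 1199127 = 1002637)
√(Z + Q(-10)) = √(1002637 + 583) = √1003220 = 2*√250805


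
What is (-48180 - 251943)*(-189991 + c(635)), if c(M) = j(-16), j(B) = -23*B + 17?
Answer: 56905121538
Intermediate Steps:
j(B) = 17 - 23*B
c(M) = 385 (c(M) = 17 - 23*(-16) = 17 + 368 = 385)
(-48180 - 251943)*(-189991 + c(635)) = (-48180 - 251943)*(-189991 + 385) = -300123*(-189606) = 56905121538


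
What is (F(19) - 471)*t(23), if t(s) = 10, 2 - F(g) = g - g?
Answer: -4690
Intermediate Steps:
F(g) = 2 (F(g) = 2 - (g - g) = 2 - 1*0 = 2 + 0 = 2)
(F(19) - 471)*t(23) = (2 - 471)*10 = -469*10 = -4690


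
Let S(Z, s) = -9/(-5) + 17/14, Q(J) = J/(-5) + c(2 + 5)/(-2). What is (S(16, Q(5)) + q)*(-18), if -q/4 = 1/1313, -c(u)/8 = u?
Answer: -2490867/45955 ≈ -54.202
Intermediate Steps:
c(u) = -8*u
Q(J) = 28 - J/5 (Q(J) = J/(-5) - 8*(2 + 5)/(-2) = J*(-⅕) - 8*7*(-½) = -J/5 - 56*(-½) = -J/5 + 28 = 28 - J/5)
S(Z, s) = 211/70 (S(Z, s) = -9*(-⅕) + 17*(1/14) = 9/5 + 17/14 = 211/70)
q = -4/1313 ≈ -0.0030465
(S(16, Q(5)) + q)*(-18) = (211/70 - 4/1313)*(-18) = (276763/91910)*(-18) = -2490867/45955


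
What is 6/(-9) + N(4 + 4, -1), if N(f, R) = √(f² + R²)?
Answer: -⅔ + √65 ≈ 7.3956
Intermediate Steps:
N(f, R) = √(R² + f²)
6/(-9) + N(4 + 4, -1) = 6/(-9) + √((-1)² + (4 + 4)²) = -⅑*6 + √(1 + 8²) = -⅔ + √(1 + 64) = -⅔ + √65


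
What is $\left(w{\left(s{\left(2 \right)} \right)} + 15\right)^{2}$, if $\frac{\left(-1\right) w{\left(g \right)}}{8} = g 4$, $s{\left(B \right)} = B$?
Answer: $2401$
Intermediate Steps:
$w{\left(g \right)} = - 32 g$ ($w{\left(g \right)} = - 8 g 4 = - 8 \cdot 4 g = - 32 g$)
$\left(w{\left(s{\left(2 \right)} \right)} + 15\right)^{2} = \left(\left(-32\right) 2 + 15\right)^{2} = \left(-64 + 15\right)^{2} = \left(-49\right)^{2} = 2401$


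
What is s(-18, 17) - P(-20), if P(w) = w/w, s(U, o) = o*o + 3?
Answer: 291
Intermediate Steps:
s(U, o) = 3 + o**2 (s(U, o) = o**2 + 3 = 3 + o**2)
P(w) = 1
s(-18, 17) - P(-20) = (3 + 17**2) - 1*1 = (3 + 289) - 1 = 292 - 1 = 291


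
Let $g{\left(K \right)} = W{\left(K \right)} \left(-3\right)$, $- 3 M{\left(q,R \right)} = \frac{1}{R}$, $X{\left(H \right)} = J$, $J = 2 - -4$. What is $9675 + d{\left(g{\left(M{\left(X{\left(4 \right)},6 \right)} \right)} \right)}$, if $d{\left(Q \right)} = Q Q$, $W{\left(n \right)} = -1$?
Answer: $9684$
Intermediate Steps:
$J = 6$ ($J = 2 + 4 = 6$)
$X{\left(H \right)} = 6$
$M{\left(q,R \right)} = - \frac{1}{3 R}$
$g{\left(K \right)} = 3$ ($g{\left(K \right)} = \left(-1\right) \left(-3\right) = 3$)
$d{\left(Q \right)} = Q^{2}$
$9675 + d{\left(g{\left(M{\left(X{\left(4 \right)},6 \right)} \right)} \right)} = 9675 + 3^{2} = 9675 + 9 = 9684$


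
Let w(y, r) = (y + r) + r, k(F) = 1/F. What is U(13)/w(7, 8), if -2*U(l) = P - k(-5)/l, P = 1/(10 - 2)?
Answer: -73/23920 ≈ -0.0030518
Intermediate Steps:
w(y, r) = y + 2*r (w(y, r) = (r + y) + r = y + 2*r)
P = ⅛ (P = 1/8 = ⅛ ≈ 0.12500)
U(l) = -1/16 - 1/(10*l) (U(l) = -(⅛ - 1/((-5)*l))/2 = -(⅛ - (-1)/(5*l))/2 = -(⅛ + 1/(5*l))/2 = -1/16 - 1/(10*l))
U(13)/w(7, 8) = ((1/80)*(-8 - 5*13)/13)/(7 + 2*8) = ((1/80)*(1/13)*(-8 - 65))/(7 + 16) = ((1/80)*(1/13)*(-73))/23 = (1/23)*(-73/1040) = -73/23920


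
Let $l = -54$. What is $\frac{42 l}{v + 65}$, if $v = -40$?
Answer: $- \frac{2268}{25} \approx -90.72$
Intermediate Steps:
$\frac{42 l}{v + 65} = \frac{42 \left(-54\right)}{-40 + 65} = - \frac{2268}{25}$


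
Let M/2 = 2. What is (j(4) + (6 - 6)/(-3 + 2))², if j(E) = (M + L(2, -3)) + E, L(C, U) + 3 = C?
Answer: 49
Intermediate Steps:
M = 4 (M = 2*2 = 4)
L(C, U) = -3 + C
j(E) = 3 + E (j(E) = (4 + (-3 + 2)) + E = (4 - 1) + E = 3 + E)
(j(4) + (6 - 6)/(-3 + 2))² = ((3 + 4) + (6 - 6)/(-3 + 2))² = (7 + 0/(-1))² = (7 + 0*(-1))² = (7 + 0)² = 7² = 49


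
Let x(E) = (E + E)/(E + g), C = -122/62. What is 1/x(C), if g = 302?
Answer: -9301/122 ≈ -76.238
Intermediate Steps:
C = -61/31 (C = -122*1/62 = -61/31 ≈ -1.9677)
x(E) = 2*E/(302 + E) (x(E) = (E + E)/(E + 302) = (2*E)/(302 + E) = 2*E/(302 + E))
1/x(C) = 1/(2*(-61/31)/(302 - 61/31)) = 1/(2*(-61/31)/(9301/31)) = 1/(2*(-61/31)*(31/9301)) = 1/(-122/9301) = -9301/122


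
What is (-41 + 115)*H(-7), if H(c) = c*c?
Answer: 3626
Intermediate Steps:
H(c) = c²
(-41 + 115)*H(-7) = (-41 + 115)*(-7)² = 74*49 = 3626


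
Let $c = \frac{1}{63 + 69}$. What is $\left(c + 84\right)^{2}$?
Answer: $\frac{122965921}{17424} \approx 7057.3$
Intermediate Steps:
$c = \frac{1}{132} \approx 0.0075758$
$\left(c + 84\right)^{2} = \left(\frac{1}{132} + 84\right)^{2} = \left(\frac{11089}{132}\right)^{2} = \frac{122965921}{17424}$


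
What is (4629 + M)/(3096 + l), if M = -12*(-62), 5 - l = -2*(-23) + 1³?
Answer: 1791/1018 ≈ 1.7593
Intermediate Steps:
l = -42 (l = 5 - (-2*(-23) + 1³) = 5 - (46 + 1) = 5 - 1*47 = 5 - 47 = -42)
M = 744
(4629 + M)/(3096 + l) = (4629 + 744)/(3096 - 42) = 5373/3054 = 5373*(1/3054) = 1791/1018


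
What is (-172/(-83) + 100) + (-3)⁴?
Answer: 15195/83 ≈ 183.07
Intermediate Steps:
(-172/(-83) + 100) + (-3)⁴ = (-172*(-1/83) + 100) + 81 = (172/83 + 100) + 81 = 8472/83 + 81 = 15195/83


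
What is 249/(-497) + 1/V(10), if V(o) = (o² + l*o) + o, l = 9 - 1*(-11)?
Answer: -76693/154070 ≈ -0.49778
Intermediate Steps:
l = 20 (l = 9 + 11 = 20)
V(o) = o² + 21*o (V(o) = (o² + 20*o) + o = o² + 21*o)
249/(-497) + 1/V(10) = 249/(-497) + 1/(10*(21 + 10)) = 249*(-1/497) + 1/(10*31) = -249/497 + 1/310 = -76693/154070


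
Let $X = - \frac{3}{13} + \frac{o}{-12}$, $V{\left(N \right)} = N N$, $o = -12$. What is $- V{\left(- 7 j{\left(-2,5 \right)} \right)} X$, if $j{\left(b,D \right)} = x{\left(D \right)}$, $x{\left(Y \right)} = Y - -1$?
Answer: $- \frac{17640}{13} \approx -1356.9$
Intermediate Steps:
$x{\left(Y \right)} = 1 + Y$ ($x{\left(Y \right)} = Y + 1 = 1 + Y$)
$j{\left(b,D \right)} = 1 + D$
$V{\left(N \right)} = N^{2}$
$X = \frac{10}{13}$ ($X = - \frac{3}{13} - \frac{12}{-12} = \left(-3\right) \frac{1}{13} - -1 = - \frac{3}{13} + 1 = \frac{10}{13} \approx 0.76923$)
$- V{\left(- 7 j{\left(-2,5 \right)} \right)} X = - \frac{\left(- 7 \left(1 + 5\right)\right)^{2} \cdot 10}{13} = - \frac{\left(\left(-7\right) 6\right)^{2} \cdot 10}{13} = - \frac{\left(-42\right)^{2} \cdot 10}{13} = - \frac{1764 \cdot 10}{13} = \left(-1\right) \frac{17640}{13} = - \frac{17640}{13}$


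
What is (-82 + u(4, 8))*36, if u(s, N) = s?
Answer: -2808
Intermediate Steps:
(-82 + u(4, 8))*36 = (-82 + 4)*36 = -78*36 = -2808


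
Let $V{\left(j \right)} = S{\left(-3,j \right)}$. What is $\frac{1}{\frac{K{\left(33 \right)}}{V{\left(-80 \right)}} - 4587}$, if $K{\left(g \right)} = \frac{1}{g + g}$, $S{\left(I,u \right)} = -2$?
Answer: $- \frac{132}{605485} \approx -0.00021801$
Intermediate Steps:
$V{\left(j \right)} = -2$
$K{\left(g \right)} = \frac{1}{2 g}$
$\frac{1}{\frac{K{\left(33 \right)}}{V{\left(-80 \right)}} - 4587} = \frac{1}{\frac{\frac{1}{2} \cdot \frac{1}{33}}{-2} - 4587} = \frac{1}{\frac{1}{2} \cdot \frac{1}{33} \left(- \frac{1}{2}\right) - 4587} = \frac{1}{\frac{1}{66} \left(- \frac{1}{2}\right) - 4587} = \frac{1}{- \frac{1}{132} - 4587} = \frac{1}{- \frac{605485}{132}} = - \frac{132}{605485}$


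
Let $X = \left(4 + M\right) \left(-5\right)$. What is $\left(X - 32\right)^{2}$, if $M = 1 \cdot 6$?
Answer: $6724$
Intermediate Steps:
$M = 6$
$X = -50$ ($X = \left(4 + 6\right) \left(-5\right) = 10 \left(-5\right) = -50$)
$\left(X - 32\right)^{2} = \left(-50 - 32\right)^{2} = \left(-82\right)^{2} = 6724$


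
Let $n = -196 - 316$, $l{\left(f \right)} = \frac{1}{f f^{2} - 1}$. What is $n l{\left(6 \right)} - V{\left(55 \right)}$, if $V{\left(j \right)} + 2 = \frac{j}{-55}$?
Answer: $\frac{133}{215} \approx 0.6186$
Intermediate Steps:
$l{\left(f \right)} = \frac{1}{-1 + f^{3}}$ ($l{\left(f \right)} = \frac{1}{f^{3} - 1} = \frac{1}{-1 + f^{3}}$)
$n = -512$ ($n = -196 - 316 = -512$)
$V{\left(j \right)} = -2 - \frac{j}{55}$ ($V{\left(j \right)} = -2 + \frac{j}{-55} = -2 + j \left(- \frac{1}{55}\right) = -2 - \frac{j}{55}$)
$n l{\left(6 \right)} - V{\left(55 \right)} = - \frac{512}{-1 + 6^{3}} - \left(-2 - 1\right) = - \frac{512}{-1 + 216} - \left(-2 - 1\right) = - \frac{512}{215} - -3 = \left(-512\right) \frac{1}{215} + 3 = - \frac{512}{215} + 3 = \frac{133}{215}$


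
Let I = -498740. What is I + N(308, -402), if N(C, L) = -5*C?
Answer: -500280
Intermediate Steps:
I + N(308, -402) = -498740 - 5*308 = -498740 - 1540 = -500280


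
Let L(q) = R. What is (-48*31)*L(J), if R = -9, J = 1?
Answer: 13392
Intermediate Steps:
L(q) = -9
(-48*31)*L(J) = -48*31*(-9) = -1488*(-9) = 13392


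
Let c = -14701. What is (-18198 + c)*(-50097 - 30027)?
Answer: 2635999476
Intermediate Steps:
(-18198 + c)*(-50097 - 30027) = (-18198 - 14701)*(-50097 - 30027) = -32899*(-80124) = 2635999476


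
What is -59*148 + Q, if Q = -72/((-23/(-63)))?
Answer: -205372/23 ≈ -8929.2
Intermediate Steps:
Q = -4536/23 (Q = -72/((-23*(-1/63))) = -72/23/63 = -72*63/23 = -4536/23 ≈ -197.22)
-59*148 + Q = -59*148 - 4536/23 = -8732 - 4536/23 = -205372/23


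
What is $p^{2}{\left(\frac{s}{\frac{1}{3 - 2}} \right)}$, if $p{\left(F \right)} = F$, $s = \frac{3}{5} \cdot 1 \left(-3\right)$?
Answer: $\frac{81}{25} \approx 3.24$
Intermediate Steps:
$s = - \frac{9}{5}$ ($s = 3 \cdot \frac{1}{5} \cdot 1 \left(-3\right) = \frac{3}{5} \cdot 1 \left(-3\right) = \frac{3}{5} \left(-3\right) = - \frac{9}{5} \approx -1.8$)
$p^{2}{\left(\frac{s}{\frac{1}{3 - 2}} \right)} = \left(- \frac{9}{5 \frac{1}{3 - 2}}\right)^{2} = \left(- \frac{9}{5 \cdot 1^{-1}}\right)^{2} = \left(- \frac{9}{5 \cdot 1}\right)^{2} = \left(\left(- \frac{9}{5}\right) 1\right)^{2} = \left(- \frac{9}{5}\right)^{2} = \frac{81}{25}$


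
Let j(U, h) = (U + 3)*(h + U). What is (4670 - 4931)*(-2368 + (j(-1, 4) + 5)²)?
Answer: 586467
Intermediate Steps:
j(U, h) = (3 + U)*(U + h)
(4670 - 4931)*(-2368 + (j(-1, 4) + 5)²) = (4670 - 4931)*(-2368 + (((-1)² + 3*(-1) + 3*4 - 1*4) + 5)²) = -261*(-2368 + ((1 - 3 + 12 - 4) + 5)²) = -261*(-2368 + (6 + 5)²) = -261*(-2368 + 11²) = -261*(-2368 + 121) = -261*(-2247) = 586467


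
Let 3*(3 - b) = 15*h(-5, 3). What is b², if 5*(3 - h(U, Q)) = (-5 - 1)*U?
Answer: 324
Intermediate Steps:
h(U, Q) = 3 + 6*U/5 (h(U, Q) = 3 - (-5 - 1)*U/5 = 3 - (-6)*U/5 = 3 + 6*U/5)
b = 18 (b = 3 - 5*(3 + (6/5)*(-5)) = 3 - 5*(3 - 6) = 3 - 5*(-3) = 3 - ⅓*(-45) = 3 + 15 = 18)
b² = 18² = 324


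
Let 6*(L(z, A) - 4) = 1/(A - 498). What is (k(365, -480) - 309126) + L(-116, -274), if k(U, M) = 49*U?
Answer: -1349009785/4632 ≈ -2.9124e+5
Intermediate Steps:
L(z, A) = 4 + 1/(6*(-498 + A)) (L(z, A) = 4 + 1/(6*(A - 498)) = 4 + 1/(6*(-498 + A)))
(k(365, -480) - 309126) + L(-116, -274) = (49*365 - 309126) + (-11951 + 24*(-274))/(6*(-498 - 274)) = (17885 - 309126) + (1/6)*(-11951 - 6576)/(-772) = -291241 + (1/6)*(-1/772)*(-18527) = -291241 + 18527/4632 = -1349009785/4632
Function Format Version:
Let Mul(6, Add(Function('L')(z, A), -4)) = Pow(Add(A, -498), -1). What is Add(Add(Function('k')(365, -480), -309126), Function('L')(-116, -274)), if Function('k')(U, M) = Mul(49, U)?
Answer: Rational(-1349009785, 4632) ≈ -2.9124e+5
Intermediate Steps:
Function('L')(z, A) = Add(4, Mul(Rational(1, 6), Pow(Add(-498, A), -1))) (Function('L')(z, A) = Add(4, Mul(Rational(1, 6), Pow(Add(A, -498), -1))) = Add(4, Mul(Rational(1, 6), Pow(Add(-498, A), -1))))
Add(Add(Function('k')(365, -480), -309126), Function('L')(-116, -274)) = Add(Add(Mul(49, 365), -309126), Mul(Rational(1, 6), Pow(Add(-498, -274), -1), Add(-11951, Mul(24, -274)))) = Add(Add(17885, -309126), Mul(Rational(1, 6), Pow(-772, -1), Add(-11951, -6576))) = Add(-291241, Mul(Rational(1, 6), Rational(-1, 772), -18527)) = Add(-291241, Rational(18527, 4632)) = Rational(-1349009785, 4632)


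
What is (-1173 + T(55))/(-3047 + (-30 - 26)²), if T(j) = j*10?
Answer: -7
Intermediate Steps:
T(j) = 10*j
(-1173 + T(55))/(-3047 + (-30 - 26)²) = (-1173 + 10*55)/(-3047 + (-30 - 26)²) = (-1173 + 550)/(-3047 + (-56)²) = -623/(-3047 + 3136) = -623/89 = -623*1/89 = -7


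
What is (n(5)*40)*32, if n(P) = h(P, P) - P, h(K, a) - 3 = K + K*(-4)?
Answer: -21760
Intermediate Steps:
h(K, a) = 3 - 3*K (h(K, a) = 3 + (K + K*(-4)) = 3 + (K - 4*K) = 3 - 3*K)
n(P) = 3 - 4*P (n(P) = (3 - 3*P) - P = 3 - 4*P)
(n(5)*40)*32 = ((3 - 4*5)*40)*32 = ((3 - 20)*40)*32 = -17*40*32 = -680*32 = -21760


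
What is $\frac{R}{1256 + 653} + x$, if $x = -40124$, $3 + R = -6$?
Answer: $- \frac{76596725}{1909} \approx -40124.0$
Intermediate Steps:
$R = -9$ ($R = -3 - 6 = -9$)
$\frac{R}{1256 + 653} + x = - \frac{9}{1256 + 653} - 40124 = - \frac{9}{1909} - 40124 = - \frac{76596725}{1909}$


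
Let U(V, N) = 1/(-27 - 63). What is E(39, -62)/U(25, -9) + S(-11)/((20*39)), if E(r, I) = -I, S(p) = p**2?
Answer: -4352279/780 ≈ -5579.8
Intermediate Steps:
U(V, N) = -1/90 (U(V, N) = 1/(-90) = -1/90)
E(39, -62)/U(25, -9) + S(-11)/((20*39)) = (-1*(-62))/(-1/90) + (-11)**2/((20*39)) = 62*(-90) + 121/780 = -5580 + 121*(1/780) = -5580 + 121/780 = -4352279/780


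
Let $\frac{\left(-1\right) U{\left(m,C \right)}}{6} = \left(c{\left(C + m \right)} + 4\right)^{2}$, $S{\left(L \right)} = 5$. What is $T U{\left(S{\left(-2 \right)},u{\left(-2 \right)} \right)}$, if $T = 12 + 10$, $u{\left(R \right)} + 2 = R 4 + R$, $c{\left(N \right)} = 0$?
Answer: $-2112$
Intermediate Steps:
$u{\left(R \right)} = -2 + 5 R$ ($u{\left(R \right)} = -2 + \left(R 4 + R\right) = -2 + \left(4 R + R\right) = -2 + 5 R$)
$U{\left(m,C \right)} = -96$ ($U{\left(m,C \right)} = - 6 \left(0 + 4\right)^{2} = - 6 \cdot 4^{2} = \left(-6\right) 16 = -96$)
$T = 22$
$T U{\left(S{\left(-2 \right)},u{\left(-2 \right)} \right)} = 22 \left(-96\right) = -2112$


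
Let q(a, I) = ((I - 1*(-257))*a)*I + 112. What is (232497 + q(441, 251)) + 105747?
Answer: 56569384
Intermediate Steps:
q(a, I) = 112 + I*a*(257 + I) (q(a, I) = ((I + 257)*a)*I + 112 = ((257 + I)*a)*I + 112 = (a*(257 + I))*I + 112 = I*a*(257 + I) + 112 = 112 + I*a*(257 + I))
(232497 + q(441, 251)) + 105747 = (232497 + (112 + 441*251**2 + 257*251*441)) + 105747 = (232497 + (112 + 441*63001 + 28447587)) + 105747 = (232497 + (112 + 27783441 + 28447587)) + 105747 = (232497 + 56231140) + 105747 = 56463637 + 105747 = 56569384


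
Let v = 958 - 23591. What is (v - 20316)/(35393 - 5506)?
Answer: -42949/29887 ≈ -1.4370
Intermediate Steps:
v = -22633
(v - 20316)/(35393 - 5506) = (-22633 - 20316)/(35393 - 5506) = -42949/29887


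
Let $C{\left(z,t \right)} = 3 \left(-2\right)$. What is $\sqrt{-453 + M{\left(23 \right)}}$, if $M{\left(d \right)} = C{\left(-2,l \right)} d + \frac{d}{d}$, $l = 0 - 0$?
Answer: $i \sqrt{590} \approx 24.29 i$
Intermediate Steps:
$l = 0$ ($l = 0 + 0 = 0$)
$C{\left(z,t \right)} = -6$
$M{\left(d \right)} = 1 - 6 d$ ($M{\left(d \right)} = - 6 d + \frac{d}{d} = - 6 d + 1 = 1 - 6 d$)
$\sqrt{-453 + M{\left(23 \right)}} = \sqrt{-453 + \left(1 - 138\right)} = \sqrt{-453 - 137} = \sqrt{-590} = i \sqrt{590}$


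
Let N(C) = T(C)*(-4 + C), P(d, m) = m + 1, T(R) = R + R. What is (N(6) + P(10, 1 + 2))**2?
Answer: 784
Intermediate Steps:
T(R) = 2*R
P(d, m) = 1 + m
N(C) = 2*C*(-4 + C) (N(C) = (2*C)*(-4 + C) = 2*C*(-4 + C))
(N(6) + P(10, 1 + 2))**2 = (2*6*(-4 + 6) + (1 + (1 + 2)))**2 = (2*6*2 + (1 + 3))**2 = (24 + 4)**2 = 28**2 = 784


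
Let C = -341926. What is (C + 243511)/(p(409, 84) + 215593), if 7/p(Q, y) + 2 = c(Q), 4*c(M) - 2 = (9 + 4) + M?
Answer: -3411720/7473893 ≈ -0.45648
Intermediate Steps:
c(M) = 15/4 + M/4 (c(M) = 1/2 + ((9 + 4) + M)/4 = 1/2 + (13 + M)/4 = 1/2 + (13/4 + M/4) = 15/4 + M/4)
p(Q, y) = 7/(7/4 + Q/4) (p(Q, y) = 7/(-2 + (15/4 + Q/4)) = 7/(7/4 + Q/4))
(C + 243511)/(p(409, 84) + 215593) = (-341926 + 243511)/(28/(7 + 409) + 215593) = -98415/(28/416 + 215593) = -98415/(28*(1/416) + 215593) = -98415/(7/104 + 215593) = -98415/22421679/104 = -98415*104/22421679 = -3411720/7473893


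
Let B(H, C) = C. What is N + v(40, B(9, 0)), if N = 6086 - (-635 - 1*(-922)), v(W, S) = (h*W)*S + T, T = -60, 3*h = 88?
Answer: 5739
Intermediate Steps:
h = 88/3 (h = (⅓)*88 = 88/3 ≈ 29.333)
v(W, S) = -60 + 88*S*W/3 (v(W, S) = (88*W/3)*S - 60 = 88*S*W/3 - 60 = -60 + 88*S*W/3)
N = 5799 (N = 6086 - (-635 + 922) = 6086 - 1*287 = 6086 - 287 = 5799)
N + v(40, B(9, 0)) = 5799 + (-60 + (88/3)*0*40) = 5799 + (-60 + 0) = 5799 - 60 = 5739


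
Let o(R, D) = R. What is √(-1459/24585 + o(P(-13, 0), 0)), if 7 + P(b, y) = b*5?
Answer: I*√43554269715/24585 ≈ 8.4888*I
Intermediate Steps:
P(b, y) = -7 + 5*b (P(b, y) = -7 + b*5 = -7 + 5*b)
√(-1459/24585 + o(P(-13, 0), 0)) = √(-1459/24585 + (-7 + 5*(-13))) = √(-1459*1/24585 + (-7 - 65)) = √(-1459/24585 - 72) = √(-1771579/24585) = I*√43554269715/24585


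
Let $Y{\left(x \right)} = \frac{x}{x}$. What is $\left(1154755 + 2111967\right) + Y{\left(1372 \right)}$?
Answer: $3266723$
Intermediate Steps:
$Y{\left(x \right)} = 1$
$\left(1154755 + 2111967\right) + Y{\left(1372 \right)} = \left(1154755 + 2111967\right) + 1 = 3266722 + 1 = 3266723$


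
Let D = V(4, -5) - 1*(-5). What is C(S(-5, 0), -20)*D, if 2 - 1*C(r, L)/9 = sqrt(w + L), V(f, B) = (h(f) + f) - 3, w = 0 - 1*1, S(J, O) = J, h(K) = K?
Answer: 180 - 90*I*sqrt(21) ≈ 180.0 - 412.43*I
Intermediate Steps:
w = -1 (w = 0 - 1 = -1)
V(f, B) = -3 + 2*f (V(f, B) = (f + f) - 3 = 2*f - 3 = -3 + 2*f)
C(r, L) = 18 - 9*sqrt(-1 + L)
D = 10 (D = (-3 + 2*4) - 1*(-5) = (-3 + 8) + 5 = 5 + 5 = 10)
C(S(-5, 0), -20)*D = (18 - 9*sqrt(-1 - 20))*10 = (18 - 9*I*sqrt(21))*10 = 180 - 90*I*sqrt(21)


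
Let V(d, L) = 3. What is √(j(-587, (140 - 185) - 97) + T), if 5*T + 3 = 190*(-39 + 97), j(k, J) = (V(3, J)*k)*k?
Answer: 4*√1618610/5 ≈ 1017.8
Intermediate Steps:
j(k, J) = 3*k² (j(k, J) = (3*k)*k = 3*k²)
T = 11017/5 (T = -⅗ + (190*(-39 + 97))/5 = -⅗ + (190*58)/5 = -⅗ + (⅕)*11020 = -⅗ + 2204 = 11017/5 ≈ 2203.4)
√(j(-587, (140 - 185) - 97) + T) = √(3*(-587)² + 11017/5) = √(3*344569 + 11017/5) = √(1033707 + 11017/5) = √(5179552/5) = 4*√1618610/5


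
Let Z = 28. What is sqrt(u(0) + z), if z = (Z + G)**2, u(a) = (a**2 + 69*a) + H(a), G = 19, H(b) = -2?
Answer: sqrt(2207) ≈ 46.979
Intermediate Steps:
u(a) = -2 + a**2 + 69*a (u(a) = (a**2 + 69*a) - 2 = -2 + a**2 + 69*a)
z = 2209 (z = (28 + 19)**2 = 47**2 = 2209)
sqrt(u(0) + z) = sqrt((-2 + 0**2 + 69*0) + 2209) = sqrt((-2 + 0 + 0) + 2209) = sqrt(-2 + 2209) = sqrt(2207)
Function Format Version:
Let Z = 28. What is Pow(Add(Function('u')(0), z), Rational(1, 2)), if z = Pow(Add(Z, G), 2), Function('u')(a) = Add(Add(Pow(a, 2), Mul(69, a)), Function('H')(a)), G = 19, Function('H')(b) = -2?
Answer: Pow(2207, Rational(1, 2)) ≈ 46.979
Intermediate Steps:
Function('u')(a) = Add(-2, Pow(a, 2), Mul(69, a)) (Function('u')(a) = Add(Add(Pow(a, 2), Mul(69, a)), -2) = Add(-2, Pow(a, 2), Mul(69, a)))
z = 2209 (z = Pow(Add(28, 19), 2) = Pow(47, 2) = 2209)
Pow(Add(Function('u')(0), z), Rational(1, 2)) = Pow(Add(Add(-2, Pow(0, 2), Mul(69, 0)), 2209), Rational(1, 2)) = Pow(Add(Add(-2, 0, 0), 2209), Rational(1, 2)) = Pow(Add(-2, 2209), Rational(1, 2)) = Pow(2207, Rational(1, 2))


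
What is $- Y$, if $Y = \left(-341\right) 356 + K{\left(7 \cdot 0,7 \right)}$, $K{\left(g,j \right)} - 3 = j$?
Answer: $121386$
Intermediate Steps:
$K{\left(g,j \right)} = 3 + j$
$Y = -121386$ ($Y = \left(-341\right) 356 + \left(3 + 7\right) = -121396 + 10 = -121386$)
$- Y = \left(-1\right) \left(-121386\right) = 121386$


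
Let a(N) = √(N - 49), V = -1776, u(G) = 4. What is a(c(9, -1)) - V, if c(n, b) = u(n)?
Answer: 1776 + 3*I*√5 ≈ 1776.0 + 6.7082*I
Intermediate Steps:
c(n, b) = 4
a(N) = √(-49 + N)
a(c(9, -1)) - V = √(-49 + 4) - 1*(-1776) = √(-45) + 1776 = 3*I*√5 + 1776 = 1776 + 3*I*√5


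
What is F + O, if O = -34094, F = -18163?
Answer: -52257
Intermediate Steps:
F + O = -18163 - 34094 = -52257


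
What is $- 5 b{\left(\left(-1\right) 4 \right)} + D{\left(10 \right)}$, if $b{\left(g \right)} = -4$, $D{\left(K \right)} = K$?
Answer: $30$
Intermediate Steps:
$- 5 b{\left(\left(-1\right) 4 \right)} + D{\left(10 \right)} = \left(-5\right) \left(-4\right) + 10 = 20 + 10 = 30$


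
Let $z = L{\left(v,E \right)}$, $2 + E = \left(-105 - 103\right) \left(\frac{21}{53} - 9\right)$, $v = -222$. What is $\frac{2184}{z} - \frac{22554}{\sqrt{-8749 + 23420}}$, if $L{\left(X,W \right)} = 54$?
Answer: $\frac{364}{9} - \frac{22554 \sqrt{14671}}{14671} \approx -145.76$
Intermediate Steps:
$E = \frac{94742}{53}$ ($E = -2 + \left(-105 - 103\right) \left(\frac{21}{53} - 9\right) = -2 - 208 \left(21 \cdot \frac{1}{53} - 9\right) = -2 - 208 \left(\frac{21}{53} - 9\right) = -2 - - \frac{94848}{53} = -2 + \frac{94848}{53} = \frac{94742}{53} \approx 1787.6$)
$z = 54$
$\frac{2184}{z} - \frac{22554}{\sqrt{-8749 + 23420}} = \frac{2184}{54} - \frac{22554}{\sqrt{-8749 + 23420}} = 2184 \cdot \frac{1}{54} - \frac{22554}{\sqrt{14671}} = \frac{364}{9} - 22554 \frac{\sqrt{14671}}{14671} = \frac{364}{9} - \frac{22554 \sqrt{14671}}{14671}$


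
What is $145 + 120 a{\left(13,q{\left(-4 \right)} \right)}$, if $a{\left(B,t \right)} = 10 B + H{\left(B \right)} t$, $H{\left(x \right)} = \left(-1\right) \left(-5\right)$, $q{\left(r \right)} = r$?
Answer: $13345$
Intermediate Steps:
$H{\left(x \right)} = 5$
$a{\left(B,t \right)} = 5 t + 10 B$ ($a{\left(B,t \right)} = 10 B + 5 t = 5 t + 10 B$)
$145 + 120 a{\left(13,q{\left(-4 \right)} \right)} = 145 + 120 \left(5 \left(-4\right) + 10 \cdot 13\right) = 145 + 120 \left(-20 + 130\right) = 145 + 120 \cdot 110 = 145 + 13200 = 13345$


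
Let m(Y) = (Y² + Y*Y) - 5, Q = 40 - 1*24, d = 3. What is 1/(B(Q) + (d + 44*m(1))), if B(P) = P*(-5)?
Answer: -1/209 ≈ -0.0047847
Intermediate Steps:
Q = 16 (Q = 40 - 24 = 16)
m(Y) = -5 + 2*Y² (m(Y) = (Y² + Y²) - 5 = 2*Y² - 5 = -5 + 2*Y²)
B(P) = -5*P
1/(B(Q) + (d + 44*m(1))) = 1/(-5*16 + (3 + 44*(-5 + 2*1²))) = 1/(-80 + (3 + 44*(-5 + 2*1))) = 1/(-80 + (3 + 44*(-5 + 2))) = 1/(-80 + (3 + 44*(-3))) = 1/(-80 + (3 - 132)) = 1/(-80 - 129) = 1/(-209) = -1/209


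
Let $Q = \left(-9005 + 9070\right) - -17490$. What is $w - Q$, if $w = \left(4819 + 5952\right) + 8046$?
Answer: $1262$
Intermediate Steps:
$Q = 17555$ ($Q = 65 + 17490 = 17555$)
$w = 18817$ ($w = 10771 + 8046 = 18817$)
$w - Q = 18817 - 17555 = 1262$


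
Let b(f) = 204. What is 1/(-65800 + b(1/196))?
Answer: -1/65596 ≈ -1.5245e-5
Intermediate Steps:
1/(-65800 + b(1/196)) = 1/(-65800 + 204) = 1/(-65596) = -1/65596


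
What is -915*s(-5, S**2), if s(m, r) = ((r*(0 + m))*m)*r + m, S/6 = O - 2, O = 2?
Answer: 4575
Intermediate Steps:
S = 0 (S = 6*(2 - 2) = 6*0 = 0)
s(m, r) = m + m**2*r**2 (s(m, r) = ((r*m)*m)*r + m = ((m*r)*m)*r + m = (r*m**2)*r + m = m**2*r**2 + m = m + m**2*r**2)
-915*s(-5, S**2) = -(-4575)*(1 - 5*(0**2)**2) = -(-4575)*(1 - 5*0**2) = -(-4575)*(1 - 5*0) = -(-4575)*(1 + 0) = -(-4575) = -915*(-5) = 4575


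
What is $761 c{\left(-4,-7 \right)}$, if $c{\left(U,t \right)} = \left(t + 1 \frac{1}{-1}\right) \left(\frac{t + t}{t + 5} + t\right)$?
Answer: $0$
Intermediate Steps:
$c{\left(U,t \right)} = \left(-1 + t\right) \left(t + \frac{2 t}{5 + t}\right)$ ($c{\left(U,t \right)} = \left(t + 1 \left(-1\right)\right) \left(\frac{2 t}{5 + t} + t\right) = \left(t - 1\right) \left(\frac{2 t}{5 + t} + t\right) = \left(-1 + t\right) \left(t + \frac{2 t}{5 + t}\right)$)
$761 c{\left(-4,-7 \right)} = 761 \left(- \frac{7 \left(-7 + \left(-7\right)^{2} + 6 \left(-7\right)\right)}{5 - 7}\right) = 761 \left(- \frac{7 \left(-7 + 49 - 42\right)}{-2}\right) = 761 \left(\left(-7\right) \left(- \frac{1}{2}\right) 0\right) = 761 \cdot 0 = 0$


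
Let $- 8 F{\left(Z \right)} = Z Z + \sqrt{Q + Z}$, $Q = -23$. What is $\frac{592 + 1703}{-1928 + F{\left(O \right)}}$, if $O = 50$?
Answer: $- \frac{329084640}{321269749} + \frac{55080 \sqrt{3}}{321269749} \approx -1.024$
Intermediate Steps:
$F{\left(Z \right)} = - \frac{Z^{2}}{8} - \frac{\sqrt{-23 + Z}}{8}$ ($F{\left(Z \right)} = - \frac{Z Z + \sqrt{-23 + Z}}{8} = - \frac{Z^{2} + \sqrt{-23 + Z}}{8} = - \frac{Z^{2}}{8} - \frac{\sqrt{-23 + Z}}{8}$)
$\frac{592 + 1703}{-1928 + F{\left(O \right)}} = \frac{592 + 1703}{-1928 - \left(\frac{625}{2} + \frac{\sqrt{-23 + 50}}{8}\right)} = \frac{2295}{-1928 - \left(\frac{625}{2} + \frac{\sqrt{27}}{8}\right)} = \frac{2295}{-1928 - \left(\frac{625}{2} + \frac{3 \sqrt{3}}{8}\right)} = \frac{2295}{- \frac{4481}{2} - \frac{3 \sqrt{3}}{8}}$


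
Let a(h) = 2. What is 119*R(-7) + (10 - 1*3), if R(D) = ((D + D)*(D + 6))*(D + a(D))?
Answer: -8323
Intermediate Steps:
R(D) = 2*D*(2 + D)*(6 + D) (R(D) = ((D + D)*(D + 6))*(D + 2) = ((2*D)*(6 + D))*(2 + D) = (2*D*(6 + D))*(2 + D) = 2*D*(2 + D)*(6 + D))
119*R(-7) + (10 - 1*3) = 119*(2*(-7)*(12 + (-7)² + 8*(-7))) + (10 - 1*3) = 119*(2*(-7)*(12 + 49 - 56)) + (10 - 3) = 119*(2*(-7)*5) + 7 = 119*(-70) + 7 = -8330 + 7 = -8323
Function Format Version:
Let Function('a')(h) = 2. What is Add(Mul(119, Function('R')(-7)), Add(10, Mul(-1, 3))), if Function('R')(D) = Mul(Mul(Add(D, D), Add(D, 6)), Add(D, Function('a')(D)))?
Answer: -8323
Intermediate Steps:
Function('R')(D) = Mul(2, D, Add(2, D), Add(6, D)) (Function('R')(D) = Mul(Mul(Add(D, D), Add(D, 6)), Add(D, 2)) = Mul(Mul(Mul(2, D), Add(6, D)), Add(2, D)) = Mul(Mul(2, D, Add(6, D)), Add(2, D)) = Mul(2, D, Add(2, D), Add(6, D)))
Add(Mul(119, Function('R')(-7)), Add(10, Mul(-1, 3))) = Add(Mul(119, Mul(2, -7, Add(12, Pow(-7, 2), Mul(8, -7)))), Add(10, Mul(-1, 3))) = Add(Mul(119, Mul(2, -7, Add(12, 49, -56))), Add(10, -3)) = Add(Mul(119, Mul(2, -7, 5)), 7) = Add(Mul(119, -70), 7) = Add(-8330, 7) = -8323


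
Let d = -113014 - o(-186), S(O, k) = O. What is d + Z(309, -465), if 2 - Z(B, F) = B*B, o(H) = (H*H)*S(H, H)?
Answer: 6226363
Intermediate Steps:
o(H) = H³ (o(H) = (H*H)*H = H²*H = H³)
Z(B, F) = 2 - B² (Z(B, F) = 2 - B*B = 2 - B²)
d = 6321842 (d = -113014 - 1*(-186)³ = -113014 - 1*(-6434856) = -113014 + 6434856 = 6321842)
d + Z(309, -465) = 6321842 + (2 - 1*309²) = 6321842 + (2 - 1*95481) = 6321842 + (2 - 95481) = 6321842 - 95479 = 6226363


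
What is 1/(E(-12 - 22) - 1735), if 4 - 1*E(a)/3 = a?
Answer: -1/1621 ≈ -0.00061690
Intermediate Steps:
E(a) = 12 - 3*a
1/(E(-12 - 22) - 1735) = 1/((12 - 3*(-12 - 22)) - 1735) = 1/((12 - 3*(-34)) - 1735) = 1/((12 + 102) - 1735) = 1/(114 - 1735) = 1/(-1621) = -1/1621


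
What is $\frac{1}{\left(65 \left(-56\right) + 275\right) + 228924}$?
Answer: $\frac{1}{225559} \approx 4.4334 \cdot 10^{-6}$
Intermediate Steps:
$\frac{1}{\left(65 \left(-56\right) + 275\right) + 228924} = \frac{1}{\left(-3640 + 275\right) + 228924} = \frac{1}{-3365 + 228924} = \frac{1}{225559}$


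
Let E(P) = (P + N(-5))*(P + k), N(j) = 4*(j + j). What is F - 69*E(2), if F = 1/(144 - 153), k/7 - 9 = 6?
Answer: 2524985/9 ≈ 2.8055e+5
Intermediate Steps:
N(j) = 8*j (N(j) = 4*(2*j) = 8*j)
k = 105 (k = 63 + 7*6 = 63 + 42 = 105)
F = -⅑ (F = 1/(-9) = -⅑ ≈ -0.11111)
E(P) = (-40 + P)*(105 + P) (E(P) = (P + 8*(-5))*(P + 105) = (P - 40)*(105 + P) = (-40 + P)*(105 + P))
F - 69*E(2) = -⅑ - 69*(-4200 + 2² + 65*2) = -⅑ - 69*(-4200 + 4 + 130) = -⅑ - 69*(-4066) = -⅑ + 280554 = 2524985/9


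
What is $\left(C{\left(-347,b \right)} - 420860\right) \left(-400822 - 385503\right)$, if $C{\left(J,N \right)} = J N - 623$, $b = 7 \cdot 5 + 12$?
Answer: $344246794400$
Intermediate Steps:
$b = 47$ ($b = 35 + 12 = 47$)
$C{\left(J,N \right)} = -623 + J N$
$\left(C{\left(-347,b \right)} - 420860\right) \left(-400822 - 385503\right) = \left(\left(-623 - 16309\right) - 420860\right) \left(-400822 - 385503\right) = \left(\left(-623 - 16309\right) - 420860\right) \left(-786325\right) = \left(-16932 - 420860\right) \left(-786325\right) = \left(-437792\right) \left(-786325\right) = 344246794400$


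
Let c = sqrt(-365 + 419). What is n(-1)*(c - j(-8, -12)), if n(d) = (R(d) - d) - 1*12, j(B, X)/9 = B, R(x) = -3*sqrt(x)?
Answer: -3*(11 + 3*I)*(24 + sqrt(6)) ≈ -872.83 - 238.05*I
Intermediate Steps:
c = 3*sqrt(6) (c = sqrt(54) = 3*sqrt(6) ≈ 7.3485)
j(B, X) = 9*B
n(d) = -12 - d - 3*sqrt(d) (n(d) = (-3*sqrt(d) - d) - 1*12 = (-d - 3*sqrt(d)) - 12 = -12 - d - 3*sqrt(d))
n(-1)*(c - j(-8, -12)) = (-12 - 1*(-1) - 3*I)*(3*sqrt(6) - 9*(-8)) = (-12 + 1 - 3*I)*(3*sqrt(6) - 1*(-72)) = (-11 - 3*I)*(3*sqrt(6) + 72) = (-11 - 3*I)*(72 + 3*sqrt(6))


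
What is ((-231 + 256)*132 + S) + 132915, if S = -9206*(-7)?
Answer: 200657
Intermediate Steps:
S = 64442
((-231 + 256)*132 + S) + 132915 = ((-231 + 256)*132 + 64442) + 132915 = (25*132 + 64442) + 132915 = (3300 + 64442) + 132915 = 67742 + 132915 = 200657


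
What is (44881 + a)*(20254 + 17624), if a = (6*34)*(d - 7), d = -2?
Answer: 1630458510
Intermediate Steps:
a = -1836 (a = (6*34)*(-2 - 7) = 204*(-9) = -1836)
(44881 + a)*(20254 + 17624) = (44881 - 1836)*(20254 + 17624) = 43045*37878 = 1630458510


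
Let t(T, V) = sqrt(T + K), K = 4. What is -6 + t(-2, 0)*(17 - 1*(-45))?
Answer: -6 + 62*sqrt(2) ≈ 81.681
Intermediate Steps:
t(T, V) = sqrt(4 + T) (t(T, V) = sqrt(T + 4) = sqrt(4 + T))
-6 + t(-2, 0)*(17 - 1*(-45)) = -6 + sqrt(4 - 2)*(17 - 1*(-45)) = -6 + sqrt(2)*(17 + 45) = -6 + sqrt(2)*62 = -6 + 62*sqrt(2)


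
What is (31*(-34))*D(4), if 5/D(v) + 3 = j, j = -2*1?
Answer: 1054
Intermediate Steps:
j = -2
D(v) = -1 (D(v) = 5/(-3 - 2) = 5/(-5) = 5*(-1/5) = -1)
(31*(-34))*D(4) = (31*(-34))*(-1) = -1054*(-1) = 1054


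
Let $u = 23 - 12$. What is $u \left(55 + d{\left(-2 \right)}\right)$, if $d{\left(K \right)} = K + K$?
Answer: $561$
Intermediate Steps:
$d{\left(K \right)} = 2 K$
$u = 11$
$u \left(55 + d{\left(-2 \right)}\right) = 11 \left(55 + 2 \left(-2\right)\right) = 11 \left(55 - 4\right) = 11 \cdot 51 = 561$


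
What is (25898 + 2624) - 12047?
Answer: 16475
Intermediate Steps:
(25898 + 2624) - 12047 = 28522 - 12047 = 16475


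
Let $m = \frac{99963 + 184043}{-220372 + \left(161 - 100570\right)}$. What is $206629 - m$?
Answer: $\frac{66282941255}{320781} \approx 2.0663 \cdot 10^{5}$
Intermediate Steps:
$m = - \frac{284006}{320781}$ ($m = \frac{284006}{-220372 + \left(161 - 100570\right)} = \frac{284006}{-220372 - 100409} = \frac{284006}{-320781} = 284006 \left(- \frac{1}{320781}\right) = - \frac{284006}{320781} \approx -0.88536$)
$206629 - m = 206629 - - \frac{284006}{320781} = 206629 + \frac{284006}{320781} = \frac{66282941255}{320781}$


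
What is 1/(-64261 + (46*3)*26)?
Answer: -1/60673 ≈ -1.6482e-5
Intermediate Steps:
1/(-64261 + (46*3)*26) = 1/(-64261 + 138*26) = 1/(-64261 + 3588) = 1/(-60673) = -1/60673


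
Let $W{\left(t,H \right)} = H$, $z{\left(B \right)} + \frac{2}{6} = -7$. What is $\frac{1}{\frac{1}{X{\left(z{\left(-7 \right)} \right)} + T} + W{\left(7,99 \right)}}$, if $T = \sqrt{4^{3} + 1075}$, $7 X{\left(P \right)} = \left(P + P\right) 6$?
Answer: $\frac{4759249}{471226586} - \frac{49 \sqrt{1139}}{471226586} \approx 0.010096$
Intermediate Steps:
$z{\left(B \right)} = - \frac{22}{3}$ ($z{\left(B \right)} = - \frac{1}{3} - 7 = - \frac{22}{3}$)
$X{\left(P \right)} = \frac{12 P}{7}$ ($X{\left(P \right)} = \frac{\left(P + P\right) 6}{7} = \frac{2 P 6}{7} = \frac{12 P}{7}$)
$T = \sqrt{1139}$ ($T = \sqrt{64 + 1075} = \sqrt{1139} \approx 33.749$)
$\frac{1}{\frac{1}{X{\left(z{\left(-7 \right)} \right)} + T} + W{\left(7,99 \right)}} = \frac{1}{\frac{1}{\frac{12}{7} \left(- \frac{22}{3}\right) + \sqrt{1139}} + 99} = \frac{1}{\frac{1}{- \frac{88}{7} + \sqrt{1139}} + 99} = \frac{1}{99 + \frac{1}{- \frac{88}{7} + \sqrt{1139}}}$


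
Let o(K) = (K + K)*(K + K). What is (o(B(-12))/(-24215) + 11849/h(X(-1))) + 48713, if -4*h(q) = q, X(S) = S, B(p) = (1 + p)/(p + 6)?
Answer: 20945514794/217935 ≈ 96109.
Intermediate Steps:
B(p) = (1 + p)/(6 + p)
o(K) = 4*K**2 (o(K) = (2*K)*(2*K) = 4*K**2)
h(q) = -q/4
(o(B(-12))/(-24215) + 11849/h(X(-1))) + 48713 = ((4*((1 - 12)/(6 - 12))**2)/(-24215) + 11849/((-1/4*(-1)))) + 48713 = ((4*(-11/(-6))**2)*(-1/24215) + 11849/(1/4)) + 48713 = ((4*(-1/6*(-11))**2)*(-1/24215) + 11849*4) + 48713 = ((4*(11/6)**2)*(-1/24215) + 47396) + 48713 = ((4*(121/36))*(-1/24215) + 47396) + 48713 = ((121/9)*(-1/24215) + 47396) + 48713 = (-121/217935 + 47396) + 48713 = 10329247139/217935 + 48713 = 20945514794/217935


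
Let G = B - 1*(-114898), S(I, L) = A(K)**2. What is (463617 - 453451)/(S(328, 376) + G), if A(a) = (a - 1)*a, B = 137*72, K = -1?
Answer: 5083/62383 ≈ 0.081481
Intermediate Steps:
B = 9864
A(a) = a*(-1 + a) (A(a) = (-1 + a)*a = a*(-1 + a))
S(I, L) = 4 (S(I, L) = (-(-1 - 1))**2 = (-1*(-2))**2 = 2**2 = 4)
G = 124762 (G = 9864 - 1*(-114898) = 9864 + 114898 = 124762)
(463617 - 453451)/(S(328, 376) + G) = (463617 - 453451)/(4 + 124762) = 10166/124766 = 10166*(1/124766) = 5083/62383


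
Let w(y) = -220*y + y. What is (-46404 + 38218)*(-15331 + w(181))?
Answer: 449984420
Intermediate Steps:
w(y) = -219*y
(-46404 + 38218)*(-15331 + w(181)) = (-46404 + 38218)*(-15331 - 219*181) = -8186*(-15331 - 39639) = -8186*(-54970) = 449984420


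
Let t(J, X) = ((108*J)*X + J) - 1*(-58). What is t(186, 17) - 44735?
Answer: 297005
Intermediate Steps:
t(J, X) = 58 + J + 108*J*X (t(J, X) = (108*J*X + J) + 58 = (J + 108*J*X) + 58 = 58 + J + 108*J*X)
t(186, 17) - 44735 = (58 + 186 + 108*186*17) - 44735 = (58 + 186 + 341496) - 44735 = 341740 - 44735 = 297005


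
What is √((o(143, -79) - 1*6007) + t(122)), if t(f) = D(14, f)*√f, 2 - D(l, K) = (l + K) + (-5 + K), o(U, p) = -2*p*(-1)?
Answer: √(-6165 - 251*√122) ≈ 94.538*I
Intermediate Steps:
o(U, p) = 2*p
D(l, K) = 7 - l - 2*K (D(l, K) = 2 - ((l + K) + (-5 + K)) = 2 - ((K + l) + (-5 + K)) = 2 - (-5 + l + 2*K) = 2 + (5 - l - 2*K) = 7 - l - 2*K)
t(f) = √f*(-7 - 2*f) (t(f) = (7 - 1*14 - 2*f)*√f = (7 - 14 - 2*f)*√f = (-7 - 2*f)*√f = √f*(-7 - 2*f))
√((o(143, -79) - 1*6007) + t(122)) = √((2*(-79) - 1*6007) + √122*(-7 - 2*122)) = √((-158 - 6007) + √122*(-7 - 244)) = √(-6165 + √122*(-251)) = √(-6165 - 251*√122)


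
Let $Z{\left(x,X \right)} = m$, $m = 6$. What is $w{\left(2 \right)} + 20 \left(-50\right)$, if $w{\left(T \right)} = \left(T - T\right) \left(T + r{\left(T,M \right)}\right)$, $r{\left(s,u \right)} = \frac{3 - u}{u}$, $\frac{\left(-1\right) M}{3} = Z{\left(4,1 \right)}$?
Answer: $-1000$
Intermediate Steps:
$Z{\left(x,X \right)} = 6$
$M = -18$ ($M = \left(-3\right) 6 = -18$)
$r{\left(s,u \right)} = \frac{3 - u}{u}$
$w{\left(T \right)} = 0$ ($w{\left(T \right)} = \left(T - T\right) \left(T + \frac{3 - -18}{-18}\right) = 0 \left(T - \frac{3 + 18}{18}\right) = 0 \left(T - \frac{7}{6}\right) = 0 \left(- \frac{7}{6} + T\right) = 0$)
$w{\left(2 \right)} + 20 \left(-50\right) = 0 + 20 \left(-50\right) = 0 - 1000 = -1000$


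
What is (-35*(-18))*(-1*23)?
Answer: -14490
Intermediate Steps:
(-35*(-18))*(-1*23) = 630*(-23) = -14490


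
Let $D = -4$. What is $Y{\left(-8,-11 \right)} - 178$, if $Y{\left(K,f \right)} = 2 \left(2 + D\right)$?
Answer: $-182$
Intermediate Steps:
$Y{\left(K,f \right)} = -4$ ($Y{\left(K,f \right)} = 2 \left(2 - 4\right) = 2 \left(-2\right) = -4$)
$Y{\left(-8,-11 \right)} - 178 = -4 - 178 = -182$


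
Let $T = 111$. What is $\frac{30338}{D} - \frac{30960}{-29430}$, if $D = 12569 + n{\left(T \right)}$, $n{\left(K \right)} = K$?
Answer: $\frac{7141223}{2073180} \approx 3.4446$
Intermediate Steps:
$D = 12680$ ($D = 12569 + 111 = 12680$)
$\frac{30338}{D} - \frac{30960}{-29430} = \frac{30338}{12680} - \frac{30960}{-29430} = 30338 \cdot \frac{1}{12680} - - \frac{344}{327} = \frac{15169}{6340} + \frac{344}{327} = \frac{7141223}{2073180}$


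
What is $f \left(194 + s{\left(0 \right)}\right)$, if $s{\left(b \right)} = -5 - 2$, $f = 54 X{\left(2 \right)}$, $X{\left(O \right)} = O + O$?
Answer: $40392$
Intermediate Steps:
$X{\left(O \right)} = 2 O$
$f = 216$ ($f = 54 \cdot 2 \cdot 2 = 54 \cdot 4 = 216$)
$s{\left(b \right)} = -7$
$f \left(194 + s{\left(0 \right)}\right) = 216 \left(194 - 7\right) = 216 \cdot 187 = 40392$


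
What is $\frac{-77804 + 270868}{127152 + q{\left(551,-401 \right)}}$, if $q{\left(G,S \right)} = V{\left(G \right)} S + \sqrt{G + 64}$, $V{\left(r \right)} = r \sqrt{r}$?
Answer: $\frac{193064}{127152 + \sqrt{615} - 220951 \sqrt{551}} \approx -0.03816$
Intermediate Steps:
$V{\left(r \right)} = r^{\frac{3}{2}}$
$q{\left(G,S \right)} = \sqrt{64 + G} + S G^{\frac{3}{2}}$ ($q{\left(G,S \right)} = G^{\frac{3}{2}} S + \sqrt{G + 64} = S G^{\frac{3}{2}} + \sqrt{64 + G} = \sqrt{64 + G} + S G^{\frac{3}{2}}$)
$\frac{-77804 + 270868}{127152 + q{\left(551,-401 \right)}} = \frac{-77804 + 270868}{127152 - \left(- \sqrt{64 + 551} + 220951 \sqrt{551}\right)} = \frac{193064}{127152 + \left(\sqrt{615} - 401 \cdot 551 \sqrt{551}\right)} = \frac{193064}{127152 - \left(- \sqrt{615} + 220951 \sqrt{551}\right)} = \frac{193064}{127152 + \sqrt{615} - 220951 \sqrt{551}}$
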